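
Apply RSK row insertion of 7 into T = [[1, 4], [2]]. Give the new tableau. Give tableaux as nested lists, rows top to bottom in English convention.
[[1, 4, 7], [2]]

7 is larger than every entry of row 1, so it is appended to row 1. The new tableau is [[1, 4, 7], [2]].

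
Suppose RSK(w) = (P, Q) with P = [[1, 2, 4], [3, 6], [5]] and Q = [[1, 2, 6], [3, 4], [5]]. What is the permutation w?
Reverse the RSK construction: for i from n down to 1, find the cell of Q containing i, remove the entry at that cell from P, and reverse-bump it up through P; the value ejected from row 1 is w(i).

Step i=6: Q has 6 at row 1, column 3; remove that cell from P, ejecting 4. So w(6) = 4. P is now [[1, 2], [3, 6], [5]].
Step i=5: Q has 5 at row 3, column 1; remove 5 from row 3 of P and reverse-bump: 5 enters row 2 and ejects 3; 3 enters row 1 and ejects 2. So w(5) = 2. P is now [[1, 3], [5, 6]].
Step i=4: Q has 4 at row 2, column 2; remove 6 from row 2 of P and reverse-bump: 6 enters row 1 and ejects 3. So w(4) = 3. P is now [[1, 6], [5]].
Step i=3: Q has 3 at row 2, column 1; remove 5 from row 2 of P and reverse-bump: 5 enters row 1 and ejects 1. So w(3) = 1. P is now [[5, 6]].
Step i=2: Q has 2 at row 1, column 2; remove that cell from P, ejecting 6. So w(2) = 6. P is now [[5]].
Step i=1: Q has 1 at row 1, column 1; remove that cell from P, ejecting 5. So w(1) = 5. P is now [].

So w = 5 6 1 3 2 4.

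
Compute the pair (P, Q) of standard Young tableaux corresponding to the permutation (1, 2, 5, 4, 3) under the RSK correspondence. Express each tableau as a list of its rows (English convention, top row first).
Insert each entry of the permutation into P by Schensted row insertion, recording in Q the position of each new cell.

Insert 1: appended to row 1. P = [[1]].
Insert 2: appended to row 1. P = [[1, 2]].
Insert 5: appended to row 1. P = [[1, 2, 5]].
Insert 4: 4 bumps 5 from row 1; 5 starts row 2. P = [[1, 2, 4], [5]].
Insert 3: 3 bumps 4 from row 1; 4 bumps 5 from row 2; 5 starts row 3. P = [[1, 2, 3], [4], [5]].

So P = [[1, 2, 3], [4], [5]], Q = [[1, 2, 3], [4], [5]].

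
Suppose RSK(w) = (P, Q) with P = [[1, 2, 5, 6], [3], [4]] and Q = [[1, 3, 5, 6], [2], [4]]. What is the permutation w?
4 1 3 2 5 6

Reverse the RSK construction: for i from n down to 1, find the cell of Q containing i, remove the entry at that cell from P, and reverse-bump it up through P; the value ejected from row 1 is w(i).

Step i=6: Q has 6 at row 1, column 4; remove that cell from P, ejecting 6. So w(6) = 6. P is now [[1, 2, 5], [3], [4]].
Step i=5: Q has 5 at row 1, column 3; remove that cell from P, ejecting 5. So w(5) = 5. P is now [[1, 2], [3], [4]].
Step i=4: Q has 4 at row 3, column 1; remove 4 from row 3 of P and reverse-bump: 4 enters row 2 and ejects 3; 3 enters row 1 and ejects 2. So w(4) = 2. P is now [[1, 3], [4]].
Step i=3: Q has 3 at row 1, column 2; remove that cell from P, ejecting 3. So w(3) = 3. P is now [[1], [4]].
Step i=2: Q has 2 at row 2, column 1; remove 4 from row 2 of P and reverse-bump: 4 enters row 1 and ejects 1. So w(2) = 1. P is now [[4]].
Step i=1: Q has 1 at row 1, column 1; remove that cell from P, ejecting 4. So w(1) = 4. P is now [].

So w = 4 1 3 2 5 6.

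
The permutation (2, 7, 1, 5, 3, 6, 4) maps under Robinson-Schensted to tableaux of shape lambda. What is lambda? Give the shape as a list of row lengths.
[3, 3, 1]

Row-insert each entry into an empty tableau.

After inserting 2: P = [[2]].
After inserting 7: P = [[2, 7]].
After inserting 1: P = [[1, 7], [2]].
After inserting 5: P = [[1, 5], [2, 7]].
After inserting 3: P = [[1, 3], [2, 5], [7]].
After inserting 6: P = [[1, 3, 6], [2, 5], [7]].
After inserting 4: P = [[1, 3, 4], [2, 5, 6], [7]].

The final insertion tableau P = [[1, 3, 4], [2, 5, 6], [7]] has shape [3, 3, 1].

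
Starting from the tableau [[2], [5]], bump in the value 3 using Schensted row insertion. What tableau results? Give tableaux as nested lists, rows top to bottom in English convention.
[[2, 3], [5]]

3 is larger than every entry of row 1, so it is appended to row 1. The new tableau is [[2, 3], [5]].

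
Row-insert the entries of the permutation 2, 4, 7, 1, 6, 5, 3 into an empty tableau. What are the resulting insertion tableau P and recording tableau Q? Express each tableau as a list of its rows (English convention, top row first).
Insert each entry of the permutation into P by Schensted row insertion, recording in Q the position of each new cell.

Insert 2: appended to row 1. P = [[2]].
Insert 4: appended to row 1. P = [[2, 4]].
Insert 7: appended to row 1. P = [[2, 4, 7]].
Insert 1: 1 bumps 2 from row 1; 2 starts row 2. P = [[1, 4, 7], [2]].
Insert 6: 6 bumps 7 from row 1; 7 appends to row 2. P = [[1, 4, 6], [2, 7]].
Insert 5: 5 bumps 6 from row 1; 6 bumps 7 from row 2; 7 starts row 3. P = [[1, 4, 5], [2, 6], [7]].
Insert 3: 3 bumps 4 from row 1; 4 bumps 6 from row 2; 6 bumps 7 from row 3; 7 starts row 4. P = [[1, 3, 5], [2, 4], [6], [7]].

So P = [[1, 3, 5], [2, 4], [6], [7]], Q = [[1, 2, 3], [4, 5], [6], [7]].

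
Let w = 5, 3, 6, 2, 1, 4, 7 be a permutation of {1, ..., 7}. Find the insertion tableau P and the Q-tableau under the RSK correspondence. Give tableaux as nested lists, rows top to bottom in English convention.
Insert each entry of the permutation into P by Schensted row insertion, recording in Q the position of each new cell.

Insert 5: appended to row 1. P = [[5]].
Insert 3: 3 bumps 5 from row 1; 5 starts row 2. P = [[3], [5]].
Insert 6: appended to row 1. P = [[3, 6], [5]].
Insert 2: 2 bumps 3 from row 1; 3 bumps 5 from row 2; 5 starts row 3. P = [[2, 6], [3], [5]].
Insert 1: 1 bumps 2 from row 1; 2 bumps 3 from row 2; 3 bumps 5 from row 3; 5 starts row 4. P = [[1, 6], [2], [3], [5]].
Insert 4: 4 bumps 6 from row 1; 6 appends to row 2. P = [[1, 4], [2, 6], [3], [5]].
Insert 7: appended to row 1. P = [[1, 4, 7], [2, 6], [3], [5]].

So P = [[1, 4, 7], [2, 6], [3], [5]], Q = [[1, 3, 7], [2, 6], [4], [5]].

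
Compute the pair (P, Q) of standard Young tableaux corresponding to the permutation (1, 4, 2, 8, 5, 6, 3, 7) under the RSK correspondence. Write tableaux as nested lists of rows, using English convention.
Insert each entry of the permutation into P by Schensted row insertion, recording in Q the position of each new cell.

Insert 1: appended to row 1. P = [[1]], Q = [[1]].
Insert 4: appended to row 1. P = [[1, 4]], Q = [[1, 2]].
Insert 2: 2 bumps 4 from row 1; 4 starts row 2. P = [[1, 2], [4]], Q = [[1, 2], [3]].
Insert 8: appended to row 1. P = [[1, 2, 8], [4]], Q = [[1, 2, 4], [3]].
Insert 5: 5 bumps 8 from row 1; 8 appends to row 2. P = [[1, 2, 5], [4, 8]], Q = [[1, 2, 4], [3, 5]].
Insert 6: appended to row 1. P = [[1, 2, 5, 6], [4, 8]], Q = [[1, 2, 4, 6], [3, 5]].
Insert 3: 3 bumps 5 from row 1; 5 bumps 8 from row 2; 8 starts row 3. P = [[1, 2, 3, 6], [4, 5], [8]], Q = [[1, 2, 4, 6], [3, 5], [7]].
Insert 7: appended to row 1. P = [[1, 2, 3, 6, 7], [4, 5], [8]], Q = [[1, 2, 4, 6, 8], [3, 5], [7]].

So P = [[1, 2, 3, 6, 7], [4, 5], [8]], Q = [[1, 2, 4, 6, 8], [3, 5], [7]].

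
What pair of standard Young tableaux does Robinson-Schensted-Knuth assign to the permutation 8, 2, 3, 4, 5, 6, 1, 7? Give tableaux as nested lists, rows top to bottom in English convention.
Insert each entry of the permutation into P by Schensted row insertion, recording in Q the position of each new cell.

Insert 8: appended to row 1. P = [[8]].
Insert 2: 2 bumps 8 from row 1; 8 starts row 2. P = [[2], [8]].
Insert 3: appended to row 1. P = [[2, 3], [8]].
Insert 4: appended to row 1. P = [[2, 3, 4], [8]].
Insert 5: appended to row 1. P = [[2, 3, 4, 5], [8]].
Insert 6: appended to row 1. P = [[2, 3, 4, 5, 6], [8]].
Insert 1: 1 bumps 2 from row 1; 2 bumps 8 from row 2; 8 starts row 3. P = [[1, 3, 4, 5, 6], [2], [8]].
Insert 7: appended to row 1. P = [[1, 3, 4, 5, 6, 7], [2], [8]].

So P = [[1, 3, 4, 5, 6, 7], [2], [8]], Q = [[1, 3, 4, 5, 6, 8], [2], [7]].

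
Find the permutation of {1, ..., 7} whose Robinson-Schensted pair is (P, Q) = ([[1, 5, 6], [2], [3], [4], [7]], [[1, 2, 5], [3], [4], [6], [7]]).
4 7 5 3 6 2 1

Reverse the RSK construction: for i from n down to 1, find the cell of Q containing i, remove the entry at that cell from P, and reverse-bump it up through P; the value ejected from row 1 is w(i).

Step i=7: Q has 7 at row 5, column 1; remove 7 from row 5 of P and reverse-bump: 7 enters row 4 and ejects 4; 4 enters row 3 and ejects 3; 3 enters row 2 and ejects 2; 2 enters row 1 and ejects 1. So w(7) = 1. P is now [[2, 5, 6], [3], [4], [7]].
Step i=6: Q has 6 at row 4, column 1; remove 7 from row 4 of P and reverse-bump: 7 enters row 3 and ejects 4; 4 enters row 2 and ejects 3; 3 enters row 1 and ejects 2. So w(6) = 2. P is now [[3, 5, 6], [4], [7]].
Step i=5: Q has 5 at row 1, column 3; remove that cell from P, ejecting 6. So w(5) = 6. P is now [[3, 5], [4], [7]].
Step i=4: Q has 4 at row 3, column 1; remove 7 from row 3 of P and reverse-bump: 7 enters row 2 and ejects 4; 4 enters row 1 and ejects 3. So w(4) = 3. P is now [[4, 5], [7]].
Step i=3: Q has 3 at row 2, column 1; remove 7 from row 2 of P and reverse-bump: 7 enters row 1 and ejects 5. So w(3) = 5. P is now [[4, 7]].
Step i=2: Q has 2 at row 1, column 2; remove that cell from P, ejecting 7. So w(2) = 7. P is now [[4]].
Step i=1: Q has 1 at row 1, column 1; remove that cell from P, ejecting 4. So w(1) = 4. P is now [].

So w = 4 7 5 3 6 2 1.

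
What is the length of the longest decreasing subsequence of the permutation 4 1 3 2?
3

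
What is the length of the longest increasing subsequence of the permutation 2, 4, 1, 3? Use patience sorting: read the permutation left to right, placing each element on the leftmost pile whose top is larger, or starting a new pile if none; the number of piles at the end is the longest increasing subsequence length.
2: new pile. tops = [2]
4: new pile. tops = [2, 4]
1: onto pile 1 (replacing 2). tops = [1, 4]
3: onto pile 2 (replacing 4). tops = [1, 3]

2 piles, so the longest increasing subsequence has length 2.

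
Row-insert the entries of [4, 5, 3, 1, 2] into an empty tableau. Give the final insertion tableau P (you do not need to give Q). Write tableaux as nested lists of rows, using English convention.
Insert 4: appended to row 1. P = [[4]].
Insert 5: appended to row 1. P = [[4, 5]].
Insert 3: 3 bumps 4 from row 1; 4 starts row 2. P = [[3, 5], [4]].
Insert 1: 1 bumps 3 from row 1; 3 bumps 4 from row 2; 4 starts row 3. P = [[1, 5], [3], [4]].
Insert 2: 2 bumps 5 from row 1; 5 appends to row 2. P = [[1, 2], [3, 5], [4]].

So P = [[1, 2], [3, 5], [4]].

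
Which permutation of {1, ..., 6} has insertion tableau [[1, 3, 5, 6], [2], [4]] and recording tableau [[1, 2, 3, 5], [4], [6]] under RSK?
Reverse the RSK construction: for i from n down to 1, find the cell of Q containing i, remove the entry at that cell from P, and reverse-bump it up through P; the value ejected from row 1 is w(i).

Step i=6: Q has 6 at row 3, column 1; remove 4 from row 3 of P and reverse-bump: 4 enters row 2 and ejects 2; 2 enters row 1 and ejects 1. So w(6) = 1. P is now [[2, 3, 5, 6], [4]].
Step i=5: Q has 5 at row 1, column 4; remove that cell from P, ejecting 6. So w(5) = 6. P is now [[2, 3, 5], [4]].
Step i=4: Q has 4 at row 2, column 1; remove 4 from row 2 of P and reverse-bump: 4 enters row 1 and ejects 3. So w(4) = 3. P is now [[2, 4, 5]].
Step i=3: Q has 3 at row 1, column 3; remove that cell from P, ejecting 5. So w(3) = 5. P is now [[2, 4]].
Step i=2: Q has 2 at row 1, column 2; remove that cell from P, ejecting 4. So w(2) = 4. P is now [[2]].
Step i=1: Q has 1 at row 1, column 1; remove that cell from P, ejecting 2. So w(1) = 2. P is now [].

So w = 2 4 5 3 6 1.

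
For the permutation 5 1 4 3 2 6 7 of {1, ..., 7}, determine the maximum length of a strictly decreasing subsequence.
4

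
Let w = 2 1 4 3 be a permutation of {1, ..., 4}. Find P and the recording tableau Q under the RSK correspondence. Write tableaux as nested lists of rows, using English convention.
Insert each entry of the permutation into P by Schensted row insertion, recording in Q the position of each new cell.

Insert 2: appended to row 1. P = [[2]], Q = [[1]].
Insert 1: 1 bumps 2 from row 1; 2 starts row 2. P = [[1], [2]], Q = [[1], [2]].
Insert 4: appended to row 1. P = [[1, 4], [2]], Q = [[1, 3], [2]].
Insert 3: 3 bumps 4 from row 1; 4 appends to row 2. P = [[1, 3], [2, 4]], Q = [[1, 3], [2, 4]].

So P = [[1, 3], [2, 4]], Q = [[1, 3], [2, 4]].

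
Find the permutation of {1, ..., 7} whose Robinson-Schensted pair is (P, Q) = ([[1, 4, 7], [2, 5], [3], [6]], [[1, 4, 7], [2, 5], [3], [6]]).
6 3 2 5 4 1 7

Reverse RSK: for i = n, n-1, ..., 1, locate i in Q, remove the corresponding corner cell from P, and reverse-bump its entry up through P; the value ejected from row 1 is w(i).

So w = 6 3 2 5 4 1 7.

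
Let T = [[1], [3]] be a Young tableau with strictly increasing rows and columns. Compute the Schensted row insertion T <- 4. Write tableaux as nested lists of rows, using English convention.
4 is larger than every entry of row 1, so it is appended to row 1. The new tableau is [[1, 4], [3]].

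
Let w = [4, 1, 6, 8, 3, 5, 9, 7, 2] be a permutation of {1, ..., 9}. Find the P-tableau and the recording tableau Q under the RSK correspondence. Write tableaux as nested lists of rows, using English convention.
P = [[1, 2, 5, 7], [3, 6, 8, 9], [4]], Q = [[1, 3, 4, 7], [2, 5, 6, 8], [9]]

Insert each entry of the permutation into P by Schensted row insertion, recording in Q the position of each new cell.

Insert 4: appended to row 1. P = [[4]], Q = [[1]].
Insert 1: 1 bumps 4 from row 1; 4 starts row 2. P = [[1], [4]], Q = [[1], [2]].
Insert 6: appended to row 1. P = [[1, 6], [4]], Q = [[1, 3], [2]].
Insert 8: appended to row 1. P = [[1, 6, 8], [4]], Q = [[1, 3, 4], [2]].
Insert 3: 3 bumps 6 from row 1; 6 appends to row 2. P = [[1, 3, 8], [4, 6]], Q = [[1, 3, 4], [2, 5]].
Insert 5: 5 bumps 8 from row 1; 8 appends to row 2. P = [[1, 3, 5], [4, 6, 8]], Q = [[1, 3, 4], [2, 5, 6]].
Insert 9: appended to row 1. P = [[1, 3, 5, 9], [4, 6, 8]], Q = [[1, 3, 4, 7], [2, 5, 6]].
Insert 7: 7 bumps 9 from row 1; 9 appends to row 2. P = [[1, 3, 5, 7], [4, 6, 8, 9]], Q = [[1, 3, 4, 7], [2, 5, 6, 8]].
Insert 2: 2 bumps 3 from row 1; 3 bumps 4 from row 2; 4 starts row 3. P = [[1, 2, 5, 7], [3, 6, 8, 9], [4]], Q = [[1, 3, 4, 7], [2, 5, 6, 8], [9]].

So P = [[1, 2, 5, 7], [3, 6, 8, 9], [4]], Q = [[1, 3, 4, 7], [2, 5, 6, 8], [9]].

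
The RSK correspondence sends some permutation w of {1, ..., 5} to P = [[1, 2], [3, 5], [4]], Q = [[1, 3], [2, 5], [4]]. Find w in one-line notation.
Reverse the RSK construction: for i from n down to 1, find the cell of Q containing i, remove the entry at that cell from P, and reverse-bump it up through P; the value ejected from row 1 is w(i).

Step i=5: Q has 5 at row 2, column 2; remove 5 from row 2 of P and reverse-bump: 5 enters row 1 and ejects 2. So w(5) = 2. P is now [[1, 5], [3], [4]].
Step i=4: Q has 4 at row 3, column 1; remove 4 from row 3 of P and reverse-bump: 4 enters row 2 and ejects 3; 3 enters row 1 and ejects 1. So w(4) = 1. P is now [[3, 5], [4]].
Step i=3: Q has 3 at row 1, column 2; remove that cell from P, ejecting 5. So w(3) = 5. P is now [[3], [4]].
Step i=2: Q has 2 at row 2, column 1; remove 4 from row 2 of P and reverse-bump: 4 enters row 1 and ejects 3. So w(2) = 3. P is now [[4]].
Step i=1: Q has 1 at row 1, column 1; remove that cell from P, ejecting 4. So w(1) = 4. P is now [].

So w = 4 3 5 1 2.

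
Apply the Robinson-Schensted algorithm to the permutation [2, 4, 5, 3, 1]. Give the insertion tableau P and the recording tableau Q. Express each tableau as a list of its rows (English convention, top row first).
P = [[1, 3, 5], [2], [4]], Q = [[1, 2, 3], [4], [5]]

Insert each entry of the permutation into P by Schensted row insertion, recording in Q the position of each new cell.

Insert 2: appended to row 1. P = [[2]].
Insert 4: appended to row 1. P = [[2, 4]].
Insert 5: appended to row 1. P = [[2, 4, 5]].
Insert 3: 3 bumps 4 from row 1; 4 starts row 2. P = [[2, 3, 5], [4]].
Insert 1: 1 bumps 2 from row 1; 2 bumps 4 from row 2; 4 starts row 3. P = [[1, 3, 5], [2], [4]].

So P = [[1, 3, 5], [2], [4]], Q = [[1, 2, 3], [4], [5]].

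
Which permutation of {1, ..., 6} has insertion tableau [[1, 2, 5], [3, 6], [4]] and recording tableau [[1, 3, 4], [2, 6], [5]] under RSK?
4 1 3 6 2 5

Reverse the RSK construction: for i from n down to 1, find the cell of Q containing i, remove the entry at that cell from P, and reverse-bump it up through P; the value ejected from row 1 is w(i).

Step i=6: Q has 6 at row 2, column 2; remove 6 from row 2 of P and reverse-bump: 6 enters row 1 and ejects 5. So w(6) = 5. P is now [[1, 2, 6], [3], [4]].
Step i=5: Q has 5 at row 3, column 1; remove 4 from row 3 of P and reverse-bump: 4 enters row 2 and ejects 3; 3 enters row 1 and ejects 2. So w(5) = 2. P is now [[1, 3, 6], [4]].
Step i=4: Q has 4 at row 1, column 3; remove that cell from P, ejecting 6. So w(4) = 6. P is now [[1, 3], [4]].
Step i=3: Q has 3 at row 1, column 2; remove that cell from P, ejecting 3. So w(3) = 3. P is now [[1], [4]].
Step i=2: Q has 2 at row 2, column 1; remove 4 from row 2 of P and reverse-bump: 4 enters row 1 and ejects 1. So w(2) = 1. P is now [[4]].
Step i=1: Q has 1 at row 1, column 1; remove that cell from P, ejecting 4. So w(1) = 4. P is now [].

So w = 4 1 3 6 2 5.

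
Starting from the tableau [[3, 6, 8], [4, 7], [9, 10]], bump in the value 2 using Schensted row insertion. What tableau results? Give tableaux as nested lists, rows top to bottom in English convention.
[[2, 6, 8], [3, 7], [4, 10], [9]]

In row 1, 2 replaces 3 (the leftmost entry greater than 2); 3 is bumped to row 2. In row 2, 3 replaces 4 (the leftmost entry greater than 3); 4 is bumped to row 3. In row 3, 4 replaces 9 (the leftmost entry greater than 4); 9 is bumped to row 4. 9 starts a new row 4. The new tableau is [[2, 6, 8], [3, 7], [4, 10], [9]].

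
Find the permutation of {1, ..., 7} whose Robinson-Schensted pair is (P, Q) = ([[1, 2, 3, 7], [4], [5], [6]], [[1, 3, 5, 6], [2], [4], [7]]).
Reverse the RSK construction: for i from n down to 1, find the cell of Q containing i, remove the entry at that cell from P, and reverse-bump it up through P; the value ejected from row 1 is w(i).

Step i=7: Q has 7 at row 4, column 1; remove 6 from row 4 of P and reverse-bump: 6 enters row 3 and ejects 5; 5 enters row 2 and ejects 4; 4 enters row 1 and ejects 3. So w(7) = 3. P is now [[1, 2, 4, 7], [5], [6]].
Step i=6: Q has 6 at row 1, column 4; remove that cell from P, ejecting 7. So w(6) = 7. P is now [[1, 2, 4], [5], [6]].
Step i=5: Q has 5 at row 1, column 3; remove that cell from P, ejecting 4. So w(5) = 4. P is now [[1, 2], [5], [6]].
Step i=4: Q has 4 at row 3, column 1; remove 6 from row 3 of P and reverse-bump: 6 enters row 2 and ejects 5; 5 enters row 1 and ejects 2. So w(4) = 2. P is now [[1, 5], [6]].
Step i=3: Q has 3 at row 1, column 2; remove that cell from P, ejecting 5. So w(3) = 5. P is now [[1], [6]].
Step i=2: Q has 2 at row 2, column 1; remove 6 from row 2 of P and reverse-bump: 6 enters row 1 and ejects 1. So w(2) = 1. P is now [[6]].
Step i=1: Q has 1 at row 1, column 1; remove that cell from P, ejecting 6. So w(1) = 6. P is now [].

So w = 6 1 5 2 4 7 3.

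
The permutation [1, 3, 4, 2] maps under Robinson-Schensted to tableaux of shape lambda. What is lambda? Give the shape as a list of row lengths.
Row-insert each entry into an empty tableau.

After inserting 1: P = [[1]].
After inserting 3: P = [[1, 3]].
After inserting 4: P = [[1, 3, 4]].
After inserting 2: P = [[1, 2, 4], [3]].

The final insertion tableau P = [[1, 2, 4], [3]] has shape [3, 1].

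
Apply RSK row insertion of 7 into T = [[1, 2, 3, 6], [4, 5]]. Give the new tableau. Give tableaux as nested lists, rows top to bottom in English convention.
[[1, 2, 3, 6, 7], [4, 5]]

7 is larger than every entry of row 1, so it is appended to row 1. The new tableau is [[1, 2, 3, 6, 7], [4, 5]].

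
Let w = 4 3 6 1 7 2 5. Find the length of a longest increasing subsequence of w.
3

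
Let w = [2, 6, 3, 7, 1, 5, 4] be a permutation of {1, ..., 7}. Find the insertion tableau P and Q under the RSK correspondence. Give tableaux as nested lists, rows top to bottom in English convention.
Insert each entry of the permutation into P by Schensted row insertion, recording in Q the position of each new cell.

After inserting 2: P = [[2]].
After inserting 6: P = [[2, 6]].
After inserting 3: P = [[2, 3], [6]].
After inserting 7: P = [[2, 3, 7], [6]].
After inserting 1: P = [[1, 3, 7], [2], [6]].
After inserting 5: P = [[1, 3, 5], [2, 7], [6]].
After inserting 4: P = [[1, 3, 4], [2, 5], [6, 7]].

So P = [[1, 3, 4], [2, 5], [6, 7]], Q = [[1, 2, 4], [3, 6], [5, 7]].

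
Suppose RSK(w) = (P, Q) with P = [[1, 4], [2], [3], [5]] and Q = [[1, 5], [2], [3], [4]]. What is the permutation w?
Reverse the RSK construction: for i from n down to 1, find the cell of Q containing i, remove the entry at that cell from P, and reverse-bump it up through P; the value ejected from row 1 is w(i).

Step i=5: Q has 5 at row 1, column 2; remove that cell from P, ejecting 4. So w(5) = 4. P is now [[1], [2], [3], [5]].
Step i=4: Q has 4 at row 4, column 1; remove 5 from row 4 of P and reverse-bump: 5 enters row 3 and ejects 3; 3 enters row 2 and ejects 2; 2 enters row 1 and ejects 1. So w(4) = 1. P is now [[2], [3], [5]].
Step i=3: Q has 3 at row 3, column 1; remove 5 from row 3 of P and reverse-bump: 5 enters row 2 and ejects 3; 3 enters row 1 and ejects 2. So w(3) = 2. P is now [[3], [5]].
Step i=2: Q has 2 at row 2, column 1; remove 5 from row 2 of P and reverse-bump: 5 enters row 1 and ejects 3. So w(2) = 3. P is now [[5]].
Step i=1: Q has 1 at row 1, column 1; remove that cell from P, ejecting 5. So w(1) = 5. P is now [].

So w = 5 3 2 1 4.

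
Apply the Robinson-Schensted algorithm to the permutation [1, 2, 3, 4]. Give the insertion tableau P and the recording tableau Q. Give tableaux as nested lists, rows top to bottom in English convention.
Insert each entry of the permutation into P by Schensted row insertion, recording in Q the position of each new cell.

After inserting 1: P = [[1]].
After inserting 2: P = [[1, 2]].
After inserting 3: P = [[1, 2, 3]].
After inserting 4: P = [[1, 2, 3, 4]].

So P = [[1, 2, 3, 4]], Q = [[1, 2, 3, 4]].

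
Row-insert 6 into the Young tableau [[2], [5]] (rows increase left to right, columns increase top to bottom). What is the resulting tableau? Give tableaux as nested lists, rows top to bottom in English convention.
[[2, 6], [5]]

6 is larger than every entry of row 1, so it is appended to row 1. The new tableau is [[2, 6], [5]].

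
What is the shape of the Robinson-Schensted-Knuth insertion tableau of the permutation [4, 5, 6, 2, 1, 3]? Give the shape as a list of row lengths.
[3, 2, 1]

Row-insert each entry into an empty tableau.

After inserting 4: P = [[4]].
After inserting 5: P = [[4, 5]].
After inserting 6: P = [[4, 5, 6]].
After inserting 2: P = [[2, 5, 6], [4]].
After inserting 1: P = [[1, 5, 6], [2], [4]].
After inserting 3: P = [[1, 3, 6], [2, 5], [4]].

The final insertion tableau P = [[1, 3, 6], [2, 5], [4]] has shape [3, 2, 1].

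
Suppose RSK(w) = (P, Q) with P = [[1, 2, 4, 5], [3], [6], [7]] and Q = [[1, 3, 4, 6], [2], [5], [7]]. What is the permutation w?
7 1 3 6 4 5 2

Reverse the RSK construction: for i from n down to 1, find the cell of Q containing i, remove the entry at that cell from P, and reverse-bump it up through P; the value ejected from row 1 is w(i).

Step i=7: Q has 7 at row 4, column 1; remove 7 from row 4 of P and reverse-bump: 7 enters row 3 and ejects 6; 6 enters row 2 and ejects 3; 3 enters row 1 and ejects 2. So w(7) = 2. P is now [[1, 3, 4, 5], [6], [7]].
Step i=6: Q has 6 at row 1, column 4; remove that cell from P, ejecting 5. So w(6) = 5. P is now [[1, 3, 4], [6], [7]].
Step i=5: Q has 5 at row 3, column 1; remove 7 from row 3 of P and reverse-bump: 7 enters row 2 and ejects 6; 6 enters row 1 and ejects 4. So w(5) = 4. P is now [[1, 3, 6], [7]].
Step i=4: Q has 4 at row 1, column 3; remove that cell from P, ejecting 6. So w(4) = 6. P is now [[1, 3], [7]].
Step i=3: Q has 3 at row 1, column 2; remove that cell from P, ejecting 3. So w(3) = 3. P is now [[1], [7]].
Step i=2: Q has 2 at row 2, column 1; remove 7 from row 2 of P and reverse-bump: 7 enters row 1 and ejects 1. So w(2) = 1. P is now [[7]].
Step i=1: Q has 1 at row 1, column 1; remove that cell from P, ejecting 7. So w(1) = 7. P is now [].

So w = 7 1 3 6 4 5 2.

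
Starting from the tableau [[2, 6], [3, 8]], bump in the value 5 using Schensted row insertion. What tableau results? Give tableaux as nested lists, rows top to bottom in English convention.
[[2, 5], [3, 6], [8]]

In row 1, 5 replaces 6 (the leftmost entry greater than 5); 6 is bumped to row 2. In row 2, 6 replaces 8 (the leftmost entry greater than 6); 8 is bumped to row 3. 8 starts a new row 3. The new tableau is [[2, 5], [3, 6], [8]].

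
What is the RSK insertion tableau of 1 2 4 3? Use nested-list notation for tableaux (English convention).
P = [[1, 2, 3], [4]]

Insert 1: appended to row 1. P = [[1]].
Insert 2: appended to row 1. P = [[1, 2]].
Insert 4: appended to row 1. P = [[1, 2, 4]].
Insert 3: 3 bumps 4 from row 1; 4 starts row 2. P = [[1, 2, 3], [4]].

So P = [[1, 2, 3], [4]].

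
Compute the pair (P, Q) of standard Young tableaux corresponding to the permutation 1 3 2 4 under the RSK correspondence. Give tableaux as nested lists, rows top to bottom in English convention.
Insert each entry of the permutation into P by Schensted row insertion, recording in Q the position of each new cell.

After inserting 1: P = [[1]].
After inserting 3: P = [[1, 3]].
After inserting 2: P = [[1, 2], [3]].
After inserting 4: P = [[1, 2, 4], [3]].

So P = [[1, 2, 4], [3]], Q = [[1, 2, 4], [3]].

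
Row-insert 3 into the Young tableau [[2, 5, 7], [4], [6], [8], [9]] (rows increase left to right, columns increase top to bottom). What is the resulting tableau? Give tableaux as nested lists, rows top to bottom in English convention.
[[2, 3, 7], [4, 5], [6], [8], [9]]

In row 1, 3 replaces 5 (the leftmost entry greater than 3); 5 is bumped to row 2. 5 is appended to row 2. The new tableau is [[2, 3, 7], [4, 5], [6], [8], [9]].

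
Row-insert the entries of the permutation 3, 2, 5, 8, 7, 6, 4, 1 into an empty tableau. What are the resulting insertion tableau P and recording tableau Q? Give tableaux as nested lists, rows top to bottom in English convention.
Insert each entry of the permutation into P by Schensted row insertion, recording in Q the position of each new cell.

After inserting 3: P = [[3]].
After inserting 2: P = [[2], [3]].
After inserting 5: P = [[2, 5], [3]].
After inserting 8: P = [[2, 5, 8], [3]].
After inserting 7: P = [[2, 5, 7], [3, 8]].
After inserting 6: P = [[2, 5, 6], [3, 7], [8]].
After inserting 4: P = [[2, 4, 6], [3, 5], [7], [8]].
After inserting 1: P = [[1, 4, 6], [2, 5], [3], [7], [8]].

So P = [[1, 4, 6], [2, 5], [3], [7], [8]], Q = [[1, 3, 4], [2, 5], [6], [7], [8]].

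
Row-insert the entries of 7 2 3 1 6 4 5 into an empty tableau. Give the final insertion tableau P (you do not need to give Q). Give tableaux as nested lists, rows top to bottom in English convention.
Insert 7: appended to row 1. P = [[7]].
Insert 2: 2 bumps 7 from row 1; 7 starts row 2. P = [[2], [7]].
Insert 3: appended to row 1. P = [[2, 3], [7]].
Insert 1: 1 bumps 2 from row 1; 2 bumps 7 from row 2; 7 starts row 3. P = [[1, 3], [2], [7]].
Insert 6: appended to row 1. P = [[1, 3, 6], [2], [7]].
Insert 4: 4 bumps 6 from row 1; 6 appends to row 2. P = [[1, 3, 4], [2, 6], [7]].
Insert 5: appended to row 1. P = [[1, 3, 4, 5], [2, 6], [7]].

So P = [[1, 3, 4, 5], [2, 6], [7]].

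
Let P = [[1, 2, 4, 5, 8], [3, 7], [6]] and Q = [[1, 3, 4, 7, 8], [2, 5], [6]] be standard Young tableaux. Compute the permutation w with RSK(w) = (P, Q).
6 1 3 7 4 2 5 8

Reverse the RSK construction: for i from n down to 1, find the cell of Q containing i, remove the entry at that cell from P, and reverse-bump it up through P; the value ejected from row 1 is w(i).

Step i=8: Q has 8 at row 1, column 5; remove that cell from P, ejecting 8. So w(8) = 8. P is now [[1, 2, 4, 5], [3, 7], [6]].
Step i=7: Q has 7 at row 1, column 4; remove that cell from P, ejecting 5. So w(7) = 5. P is now [[1, 2, 4], [3, 7], [6]].
Step i=6: Q has 6 at row 3, column 1; remove 6 from row 3 of P and reverse-bump: 6 enters row 2 and ejects 3; 3 enters row 1 and ejects 2. So w(6) = 2. P is now [[1, 3, 4], [6, 7]].
Step i=5: Q has 5 at row 2, column 2; remove 7 from row 2 of P and reverse-bump: 7 enters row 1 and ejects 4. So w(5) = 4. P is now [[1, 3, 7], [6]].
Step i=4: Q has 4 at row 1, column 3; remove that cell from P, ejecting 7. So w(4) = 7. P is now [[1, 3], [6]].
Step i=3: Q has 3 at row 1, column 2; remove that cell from P, ejecting 3. So w(3) = 3. P is now [[1], [6]].
Step i=2: Q has 2 at row 2, column 1; remove 6 from row 2 of P and reverse-bump: 6 enters row 1 and ejects 1. So w(2) = 1. P is now [[6]].
Step i=1: Q has 1 at row 1, column 1; remove that cell from P, ejecting 6. So w(1) = 6. P is now [].

So w = 6 1 3 7 4 2 5 8.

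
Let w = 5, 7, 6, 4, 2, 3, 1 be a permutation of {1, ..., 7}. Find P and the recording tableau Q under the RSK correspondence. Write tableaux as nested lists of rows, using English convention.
P = [[1, 3], [2, 6], [4], [5], [7]], Q = [[1, 2], [3, 6], [4], [5], [7]]

Insert each entry of the permutation into P by Schensted row insertion, recording in Q the position of each new cell.

Insert 5: appended to row 1. P = [[5]].
Insert 7: appended to row 1. P = [[5, 7]].
Insert 6: 6 bumps 7 from row 1; 7 starts row 2. P = [[5, 6], [7]].
Insert 4: 4 bumps 5 from row 1; 5 bumps 7 from row 2; 7 starts row 3. P = [[4, 6], [5], [7]].
Insert 2: 2 bumps 4 from row 1; 4 bumps 5 from row 2; 5 bumps 7 from row 3; 7 starts row 4. P = [[2, 6], [4], [5], [7]].
Insert 3: 3 bumps 6 from row 1; 6 appends to row 2. P = [[2, 3], [4, 6], [5], [7]].
Insert 1: 1 bumps 2 from row 1; 2 bumps 4 from row 2; 4 bumps 5 from row 3; 5 bumps 7 from row 4; 7 starts row 5. P = [[1, 3], [2, 6], [4], [5], [7]].

So P = [[1, 3], [2, 6], [4], [5], [7]], Q = [[1, 2], [3, 6], [4], [5], [7]].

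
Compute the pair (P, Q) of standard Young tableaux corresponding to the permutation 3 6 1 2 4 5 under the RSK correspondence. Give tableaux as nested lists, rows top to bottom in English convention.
P = [[1, 2, 4, 5], [3, 6]], Q = [[1, 2, 5, 6], [3, 4]]

Insert each entry of the permutation into P by Schensted row insertion, recording in Q the position of each new cell.

After inserting 3: P = [[3]].
After inserting 6: P = [[3, 6]].
After inserting 1: P = [[1, 6], [3]].
After inserting 2: P = [[1, 2], [3, 6]].
After inserting 4: P = [[1, 2, 4], [3, 6]].
After inserting 5: P = [[1, 2, 4, 5], [3, 6]].

So P = [[1, 2, 4, 5], [3, 6]], Q = [[1, 2, 5, 6], [3, 4]].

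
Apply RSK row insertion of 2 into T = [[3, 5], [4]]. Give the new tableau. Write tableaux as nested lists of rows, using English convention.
[[2, 5], [3], [4]]

In row 1, 2 replaces 3 (the leftmost entry greater than 2); 3 is bumped to row 2. In row 2, 3 replaces 4 (the leftmost entry greater than 3); 4 is bumped to row 3. 4 starts a new row 3. The new tableau is [[2, 5], [3], [4]].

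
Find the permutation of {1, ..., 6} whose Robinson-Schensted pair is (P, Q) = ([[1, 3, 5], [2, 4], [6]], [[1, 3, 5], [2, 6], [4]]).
6 2 4 1 5 3

Reverse the RSK construction: for i from n down to 1, find the cell of Q containing i, remove the entry at that cell from P, and reverse-bump it up through P; the value ejected from row 1 is w(i).

Step i=6: Q has 6 at row 2, column 2; remove 4 from row 2 of P and reverse-bump: 4 enters row 1 and ejects 3. So w(6) = 3. P is now [[1, 4, 5], [2], [6]].
Step i=5: Q has 5 at row 1, column 3; remove that cell from P, ejecting 5. So w(5) = 5. P is now [[1, 4], [2], [6]].
Step i=4: Q has 4 at row 3, column 1; remove 6 from row 3 of P and reverse-bump: 6 enters row 2 and ejects 2; 2 enters row 1 and ejects 1. So w(4) = 1. P is now [[2, 4], [6]].
Step i=3: Q has 3 at row 1, column 2; remove that cell from P, ejecting 4. So w(3) = 4. P is now [[2], [6]].
Step i=2: Q has 2 at row 2, column 1; remove 6 from row 2 of P and reverse-bump: 6 enters row 1 and ejects 2. So w(2) = 2. P is now [[6]].
Step i=1: Q has 1 at row 1, column 1; remove that cell from P, ejecting 6. So w(1) = 6. P is now [].

So w = 6 2 4 1 5 3.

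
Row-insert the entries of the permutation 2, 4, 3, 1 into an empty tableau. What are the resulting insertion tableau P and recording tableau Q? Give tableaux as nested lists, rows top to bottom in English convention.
Insert each entry of the permutation into P by Schensted row insertion, recording in Q the position of each new cell.

Insert 2: appended to row 1. P = [[2]].
Insert 4: appended to row 1. P = [[2, 4]].
Insert 3: 3 bumps 4 from row 1; 4 starts row 2. P = [[2, 3], [4]].
Insert 1: 1 bumps 2 from row 1; 2 bumps 4 from row 2; 4 starts row 3. P = [[1, 3], [2], [4]].

So P = [[1, 3], [2], [4]], Q = [[1, 2], [3], [4]].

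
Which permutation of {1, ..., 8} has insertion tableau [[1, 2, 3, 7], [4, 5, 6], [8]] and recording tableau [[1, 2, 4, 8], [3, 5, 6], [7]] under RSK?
Reverse the RSK construction: for i from n down to 1, find the cell of Q containing i, remove the entry at that cell from P, and reverse-bump it up through P; the value ejected from row 1 is w(i).

Step i=8: Q has 8 at row 1, column 4; remove that cell from P, ejecting 7. So w(8) = 7. P is now [[1, 2, 3], [4, 5, 6], [8]].
Step i=7: Q has 7 at row 3, column 1; remove 8 from row 3 of P and reverse-bump: 8 enters row 2 and ejects 6; 6 enters row 1 and ejects 3. So w(7) = 3. P is now [[1, 2, 6], [4, 5, 8]].
Step i=6: Q has 6 at row 2, column 3; remove 8 from row 2 of P and reverse-bump: 8 enters row 1 and ejects 6. So w(6) = 6. P is now [[1, 2, 8], [4, 5]].
Step i=5: Q has 5 at row 2, column 2; remove 5 from row 2 of P and reverse-bump: 5 enters row 1 and ejects 2. So w(5) = 2. P is now [[1, 5, 8], [4]].
Step i=4: Q has 4 at row 1, column 3; remove that cell from P, ejecting 8. So w(4) = 8. P is now [[1, 5], [4]].
Step i=3: Q has 3 at row 2, column 1; remove 4 from row 2 of P and reverse-bump: 4 enters row 1 and ejects 1. So w(3) = 1. P is now [[4, 5]].
Step i=2: Q has 2 at row 1, column 2; remove that cell from P, ejecting 5. So w(2) = 5. P is now [[4]].
Step i=1: Q has 1 at row 1, column 1; remove that cell from P, ejecting 4. So w(1) = 4. P is now [].

So w = 4 5 1 8 2 6 3 7.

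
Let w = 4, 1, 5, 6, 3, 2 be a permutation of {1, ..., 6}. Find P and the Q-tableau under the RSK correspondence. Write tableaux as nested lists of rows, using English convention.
Insert each entry of the permutation into P by Schensted row insertion, recording in Q the position of each new cell.

Insert 4: appended to row 1. P = [[4]].
Insert 1: 1 bumps 4 from row 1; 4 starts row 2. P = [[1], [4]].
Insert 5: appended to row 1. P = [[1, 5], [4]].
Insert 6: appended to row 1. P = [[1, 5, 6], [4]].
Insert 3: 3 bumps 5 from row 1; 5 appends to row 2. P = [[1, 3, 6], [4, 5]].
Insert 2: 2 bumps 3 from row 1; 3 bumps 4 from row 2; 4 starts row 3. P = [[1, 2, 6], [3, 5], [4]].

So P = [[1, 2, 6], [3, 5], [4]], Q = [[1, 3, 4], [2, 5], [6]].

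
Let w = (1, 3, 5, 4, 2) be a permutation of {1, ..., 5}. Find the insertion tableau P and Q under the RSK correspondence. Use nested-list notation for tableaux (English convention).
P = [[1, 2, 4], [3], [5]], Q = [[1, 2, 3], [4], [5]]

Insert each entry of the permutation into P by Schensted row insertion, recording in Q the position of each new cell.

After inserting 1: P = [[1]].
After inserting 3: P = [[1, 3]].
After inserting 5: P = [[1, 3, 5]].
After inserting 4: P = [[1, 3, 4], [5]].
After inserting 2: P = [[1, 2, 4], [3], [5]].

So P = [[1, 2, 4], [3], [5]], Q = [[1, 2, 3], [4], [5]].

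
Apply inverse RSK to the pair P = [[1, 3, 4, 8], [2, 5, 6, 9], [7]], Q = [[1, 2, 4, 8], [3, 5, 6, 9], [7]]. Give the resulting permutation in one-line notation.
Reverse the RSK construction: for i from n down to 1, find the cell of Q containing i, remove the entry at that cell from P, and reverse-bump it up through P; the value ejected from row 1 is w(i).

Step i=9: Q has 9 at row 2, column 4; remove 9 from row 2 of P and reverse-bump: 9 enters row 1 and ejects 8. So w(9) = 8. P is now [[1, 3, 4, 9], [2, 5, 6], [7]].
Step i=8: Q has 8 at row 1, column 4; remove that cell from P, ejecting 9. So w(8) = 9. P is now [[1, 3, 4], [2, 5, 6], [7]].
Step i=7: Q has 7 at row 3, column 1; remove 7 from row 3 of P and reverse-bump: 7 enters row 2 and ejects 6; 6 enters row 1 and ejects 4. So w(7) = 4. P is now [[1, 3, 6], [2, 5, 7]].
Step i=6: Q has 6 at row 2, column 3; remove 7 from row 2 of P and reverse-bump: 7 enters row 1 and ejects 6. So w(6) = 6. P is now [[1, 3, 7], [2, 5]].
Step i=5: Q has 5 at row 2, column 2; remove 5 from row 2 of P and reverse-bump: 5 enters row 1 and ejects 3. So w(5) = 3. P is now [[1, 5, 7], [2]].
Step i=4: Q has 4 at row 1, column 3; remove that cell from P, ejecting 7. So w(4) = 7. P is now [[1, 5], [2]].
Step i=3: Q has 3 at row 2, column 1; remove 2 from row 2 of P and reverse-bump: 2 enters row 1 and ejects 1. So w(3) = 1. P is now [[2, 5]].
Step i=2: Q has 2 at row 1, column 2; remove that cell from P, ejecting 5. So w(2) = 5. P is now [[2]].
Step i=1: Q has 1 at row 1, column 1; remove that cell from P, ejecting 2. So w(1) = 2. P is now [].

So w = 2 5 1 7 3 6 4 9 8.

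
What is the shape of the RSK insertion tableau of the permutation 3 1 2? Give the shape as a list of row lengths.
[2, 1]

Row-insert each entry into an empty tableau.

After inserting 3: P = [[3]].
After inserting 1: P = [[1], [3]].
After inserting 2: P = [[1, 2], [3]].

The final insertion tableau P = [[1, 2], [3]] has shape [2, 1].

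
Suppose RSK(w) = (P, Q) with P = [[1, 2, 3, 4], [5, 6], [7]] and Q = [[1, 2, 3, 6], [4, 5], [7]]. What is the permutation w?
Reverse the RSK construction: for i from n down to 1, find the cell of Q containing i, remove the entry at that cell from P, and reverse-bump it up through P; the value ejected from row 1 is w(i).

Step i=7: Q has 7 at row 3, column 1; remove 7 from row 3 of P and reverse-bump: 7 enters row 2 and ejects 6; 6 enters row 1 and ejects 4. So w(7) = 4. P is now [[1, 2, 3, 6], [5, 7]].
Step i=6: Q has 6 at row 1, column 4; remove that cell from P, ejecting 6. So w(6) = 6. P is now [[1, 2, 3], [5, 7]].
Step i=5: Q has 5 at row 2, column 2; remove 7 from row 2 of P and reverse-bump: 7 enters row 1 and ejects 3. So w(5) = 3. P is now [[1, 2, 7], [5]].
Step i=4: Q has 4 at row 2, column 1; remove 5 from row 2 of P and reverse-bump: 5 enters row 1 and ejects 2. So w(4) = 2. P is now [[1, 5, 7]].
Step i=3: Q has 3 at row 1, column 3; remove that cell from P, ejecting 7. So w(3) = 7. P is now [[1, 5]].
Step i=2: Q has 2 at row 1, column 2; remove that cell from P, ejecting 5. So w(2) = 5. P is now [[1]].
Step i=1: Q has 1 at row 1, column 1; remove that cell from P, ejecting 1. So w(1) = 1. P is now [].

So w = 1 5 7 2 3 6 4.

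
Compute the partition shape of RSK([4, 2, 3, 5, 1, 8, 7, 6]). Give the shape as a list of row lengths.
Row-insert each entry into an empty tableau.

After inserting 4: P = [[4]].
After inserting 2: P = [[2], [4]].
After inserting 3: P = [[2, 3], [4]].
After inserting 5: P = [[2, 3, 5], [4]].
After inserting 1: P = [[1, 3, 5], [2], [4]].
After inserting 8: P = [[1, 3, 5, 8], [2], [4]].
After inserting 7: P = [[1, 3, 5, 7], [2, 8], [4]].
After inserting 6: P = [[1, 3, 5, 6], [2, 7], [4, 8]].

The final insertion tableau P = [[1, 3, 5, 6], [2, 7], [4, 8]] has shape [4, 2, 2].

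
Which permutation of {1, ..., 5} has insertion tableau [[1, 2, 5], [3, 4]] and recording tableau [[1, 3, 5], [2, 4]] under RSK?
Reverse the RSK construction: for i from n down to 1, find the cell of Q containing i, remove the entry at that cell from P, and reverse-bump it up through P; the value ejected from row 1 is w(i).

Step i=5: Q has 5 at row 1, column 3; remove that cell from P, ejecting 5. So w(5) = 5. P is now [[1, 2], [3, 4]].
Step i=4: Q has 4 at row 2, column 2; remove 4 from row 2 of P and reverse-bump: 4 enters row 1 and ejects 2. So w(4) = 2. P is now [[1, 4], [3]].
Step i=3: Q has 3 at row 1, column 2; remove that cell from P, ejecting 4. So w(3) = 4. P is now [[1], [3]].
Step i=2: Q has 2 at row 2, column 1; remove 3 from row 2 of P and reverse-bump: 3 enters row 1 and ejects 1. So w(2) = 1. P is now [[3]].
Step i=1: Q has 1 at row 1, column 1; remove that cell from P, ejecting 3. So w(1) = 3. P is now [].

So w = 3 1 4 2 5.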